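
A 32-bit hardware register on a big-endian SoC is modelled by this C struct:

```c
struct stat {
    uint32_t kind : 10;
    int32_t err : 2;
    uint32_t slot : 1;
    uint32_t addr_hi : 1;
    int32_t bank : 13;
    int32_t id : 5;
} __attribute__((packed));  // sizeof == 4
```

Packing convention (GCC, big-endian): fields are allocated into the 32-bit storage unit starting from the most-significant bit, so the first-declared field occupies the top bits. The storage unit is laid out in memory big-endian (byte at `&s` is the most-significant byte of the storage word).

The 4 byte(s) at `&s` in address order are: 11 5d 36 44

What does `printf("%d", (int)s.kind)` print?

69

[0]=0x11 [1]=0x5d [2]=0x36 [3]=0x44 (big-endian) → word 0x115d3644
kind:10 @ bit 22 → (0x115d3644>>22)&0x3ff = 0x45  ←
err:2 @ bit 20 → (0x115d3644>>20)&0x3 = 0x1
slot:1 @ bit 19 → (0x115d3644>>19)&0x1 = 0x1
addr_hi:1 @ bit 18 → (0x115d3644>>18)&0x1 = 0x1
bank:13 @ bit 5 → (0x115d3644>>5)&0x1fff = 0x9b2
id:5 @ bit 0 → (0x115d3644>>0)&0x1f = 0x4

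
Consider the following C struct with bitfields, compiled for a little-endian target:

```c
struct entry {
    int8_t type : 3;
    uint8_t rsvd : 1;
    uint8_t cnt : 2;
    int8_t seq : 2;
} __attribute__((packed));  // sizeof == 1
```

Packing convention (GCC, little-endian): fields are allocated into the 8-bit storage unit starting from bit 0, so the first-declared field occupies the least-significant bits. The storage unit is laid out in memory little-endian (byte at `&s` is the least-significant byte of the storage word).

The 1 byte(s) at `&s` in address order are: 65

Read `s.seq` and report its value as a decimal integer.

1

[0]=0x65 (little-endian) → word 0x65
type:3 @ bit 0 → (0x65>>0)&0x7 = 0x5
rsvd:1 @ bit 3 → (0x65>>3)&0x1 = 0x0
cnt:2 @ bit 4 → (0x65>>4)&0x3 = 0x2
seq:2 @ bit 6 → (0x65>>6)&0x3 = 0x1  ←
seq signed 2b, MSB=0: value = 1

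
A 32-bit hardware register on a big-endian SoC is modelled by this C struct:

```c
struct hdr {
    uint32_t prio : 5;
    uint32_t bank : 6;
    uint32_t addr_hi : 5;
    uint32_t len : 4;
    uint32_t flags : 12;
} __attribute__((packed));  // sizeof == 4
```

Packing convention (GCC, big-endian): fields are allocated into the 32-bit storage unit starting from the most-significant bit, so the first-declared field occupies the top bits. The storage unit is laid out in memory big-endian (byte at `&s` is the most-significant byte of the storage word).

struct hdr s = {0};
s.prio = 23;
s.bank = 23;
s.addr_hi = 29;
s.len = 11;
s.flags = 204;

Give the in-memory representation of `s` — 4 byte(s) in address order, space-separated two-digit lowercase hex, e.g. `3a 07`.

ba fd b0 cc

prio (5b) val=23 bits=0x17 at bit 27: 0xb8000000
bank (6b) val=23 bits=0x17 at bit 21: 0xbae00000
addr_hi (5b) val=29 bits=0x1d at bit 16: 0xbafd0000
len (4b) val=11 bits=0xb at bit 12: 0xbafdb000
flags (12b) val=204 bits=0xcc at bit 0: 0xbafdb0cc
word = 0xbafdb0cc → big-endian bytes:
  [0]=0xba  [1]=0xfd  [2]=0xb0  [3]=0xcc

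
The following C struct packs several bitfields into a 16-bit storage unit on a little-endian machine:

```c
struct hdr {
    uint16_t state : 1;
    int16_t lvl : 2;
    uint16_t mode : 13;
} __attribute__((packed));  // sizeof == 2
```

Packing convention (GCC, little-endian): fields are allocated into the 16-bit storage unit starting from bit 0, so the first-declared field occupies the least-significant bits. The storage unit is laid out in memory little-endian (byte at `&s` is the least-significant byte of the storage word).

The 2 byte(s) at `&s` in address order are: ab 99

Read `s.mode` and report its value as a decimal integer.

[0]=0xab [1]=0x99 (little-endian) → word 0x99ab
state [0+:1] = (word>>0) & 0x1 = 1
lvl [1+:2] = (word>>1) & 0x3 = 1
mode [3+:13] = (word>>3) & 0x1fff = 4917  ←

4917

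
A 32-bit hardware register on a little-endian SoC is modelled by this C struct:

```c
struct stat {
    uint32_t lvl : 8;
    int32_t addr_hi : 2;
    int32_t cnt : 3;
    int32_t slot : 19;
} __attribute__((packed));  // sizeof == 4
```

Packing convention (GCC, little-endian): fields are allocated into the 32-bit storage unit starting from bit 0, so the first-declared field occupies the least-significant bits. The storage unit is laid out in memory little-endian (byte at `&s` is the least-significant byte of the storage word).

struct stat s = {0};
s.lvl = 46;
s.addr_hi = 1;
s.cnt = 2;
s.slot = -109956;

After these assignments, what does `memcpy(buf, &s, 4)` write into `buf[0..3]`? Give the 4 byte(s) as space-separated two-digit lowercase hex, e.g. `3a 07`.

2e 89 4f ca

lvl (8b) val=46 bits=0x2e at bit 0: 0x0000002e
addr_hi (2b) val=1 bits=0x1 at bit 8: 0x0000012e
cnt (3b) val=2 bits=0x2 at bit 10: 0x0000092e
slot (19b) val=-109956 bits=0x6527c at bit 13: 0xca4f892e
word = 0xca4f892e → little-endian bytes:
  [0]=0x2e  [1]=0x89  [2]=0x4f  [3]=0xca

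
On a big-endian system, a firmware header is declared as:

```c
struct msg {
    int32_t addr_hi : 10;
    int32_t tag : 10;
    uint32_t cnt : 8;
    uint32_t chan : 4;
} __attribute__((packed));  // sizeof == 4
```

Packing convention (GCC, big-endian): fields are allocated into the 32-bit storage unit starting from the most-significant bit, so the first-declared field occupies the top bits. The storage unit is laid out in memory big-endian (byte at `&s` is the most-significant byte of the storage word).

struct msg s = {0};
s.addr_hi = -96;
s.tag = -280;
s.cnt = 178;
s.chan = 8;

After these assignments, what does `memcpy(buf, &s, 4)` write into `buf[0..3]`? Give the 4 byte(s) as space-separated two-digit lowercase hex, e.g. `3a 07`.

addr_hi (10b) val=-96 bits=0x3a0 at bit 22: 0xe8000000
tag (10b) val=-280 bits=0x2e8 at bit 12: 0xe82e8000
cnt (8b) val=178 bits=0xb2 at bit 4: 0xe82e8b20
chan (4b) val=8 bits=0x8 at bit 0: 0xe82e8b28
word = 0xe82e8b28 → big-endian bytes:
  [0]=0xe8  [1]=0x2e  [2]=0x8b  [3]=0x28

e8 2e 8b 28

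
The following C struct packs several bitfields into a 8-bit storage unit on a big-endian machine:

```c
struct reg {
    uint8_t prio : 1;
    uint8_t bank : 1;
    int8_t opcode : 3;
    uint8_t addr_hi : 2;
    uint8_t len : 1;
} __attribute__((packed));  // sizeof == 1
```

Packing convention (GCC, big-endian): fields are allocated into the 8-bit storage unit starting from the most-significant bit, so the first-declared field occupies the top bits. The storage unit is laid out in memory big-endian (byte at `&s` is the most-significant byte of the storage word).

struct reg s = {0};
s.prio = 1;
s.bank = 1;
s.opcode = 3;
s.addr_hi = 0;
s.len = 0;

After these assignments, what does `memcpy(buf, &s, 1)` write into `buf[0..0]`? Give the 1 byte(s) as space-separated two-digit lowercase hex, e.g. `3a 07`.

prio:1 = 1 → 0x1 << 7 → word 0x80
bank:1 = 1 → 0x1 << 6 → word 0xc0
opcode:3 = 3 → 0x3 << 3 → word 0xd8
addr_hi:2 = 0 → 0x0 << 1 → word 0xd8
len:1 = 0 → 0x0 << 0 → word 0xd8
word = 0xd8 → big-endian bytes:
  [0]=0xd8

d8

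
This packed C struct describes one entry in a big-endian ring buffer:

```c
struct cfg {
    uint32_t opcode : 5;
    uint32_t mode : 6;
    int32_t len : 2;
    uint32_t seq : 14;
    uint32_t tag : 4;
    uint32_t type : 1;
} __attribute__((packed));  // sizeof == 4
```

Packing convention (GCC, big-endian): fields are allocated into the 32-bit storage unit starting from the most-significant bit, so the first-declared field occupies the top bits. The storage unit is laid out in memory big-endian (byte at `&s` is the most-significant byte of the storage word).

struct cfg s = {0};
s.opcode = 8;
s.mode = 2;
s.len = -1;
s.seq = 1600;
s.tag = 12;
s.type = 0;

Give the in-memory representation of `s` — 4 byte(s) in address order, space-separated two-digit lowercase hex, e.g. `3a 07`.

[27+:5] opcode=8 & 0x1f = 0x8; word=0x40000000
[21+:6] mode=2 & 0x3f = 0x2; word=0x40400000
[19+:2] len=-1 & 0x3 = 0x3; word=0x40580000
[5+:14] seq=1600 & 0x3fff = 0x640; word=0x4058c800
[1+:4] tag=12 & 0xf = 0xc; word=0x4058c818
[0+:1] type=0 & 0x1 = 0x0; word=0x4058c818
word = 0x4058c818 → big-endian bytes:
  [0]=0x40  [1]=0x58  [2]=0xc8  [3]=0x18

40 58 c8 18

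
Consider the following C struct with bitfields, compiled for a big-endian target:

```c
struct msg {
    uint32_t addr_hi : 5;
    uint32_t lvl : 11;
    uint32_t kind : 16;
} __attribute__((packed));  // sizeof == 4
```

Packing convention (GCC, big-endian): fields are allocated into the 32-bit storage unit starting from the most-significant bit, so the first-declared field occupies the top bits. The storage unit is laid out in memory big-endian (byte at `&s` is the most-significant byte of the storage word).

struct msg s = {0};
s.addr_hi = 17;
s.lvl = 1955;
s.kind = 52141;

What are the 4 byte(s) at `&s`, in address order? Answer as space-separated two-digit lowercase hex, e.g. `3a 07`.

[27+:5] addr_hi=17 & 0x1f = 0x11; word=0x88000000
[16+:11] lvl=1955 & 0x7ff = 0x7a3; word=0x8fa30000
[0+:16] kind=52141 & 0xffff = 0xcbad; word=0x8fa3cbad
word = 0x8fa3cbad → big-endian bytes:
  [0]=0x8f  [1]=0xa3  [2]=0xcb  [3]=0xad

8f a3 cb ad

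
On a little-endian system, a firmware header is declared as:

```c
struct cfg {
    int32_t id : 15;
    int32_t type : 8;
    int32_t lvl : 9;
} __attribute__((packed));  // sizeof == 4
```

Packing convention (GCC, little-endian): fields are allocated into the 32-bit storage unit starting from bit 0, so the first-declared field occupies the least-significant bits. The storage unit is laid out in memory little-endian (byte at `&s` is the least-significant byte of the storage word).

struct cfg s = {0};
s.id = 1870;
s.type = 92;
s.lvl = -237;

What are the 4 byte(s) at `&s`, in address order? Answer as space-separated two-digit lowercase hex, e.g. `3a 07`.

4e 07 ae 89

id:15 = 1870 → 0x74e << 0 → word 0x0000074e
type:8 = 92 → 0x5c << 15 → word 0x002e074e
lvl:9 = -237 → 0x113 << 23 → word 0x89ae074e
word = 0x89ae074e → little-endian bytes:
  [0]=0x4e  [1]=0x07  [2]=0xae  [3]=0x89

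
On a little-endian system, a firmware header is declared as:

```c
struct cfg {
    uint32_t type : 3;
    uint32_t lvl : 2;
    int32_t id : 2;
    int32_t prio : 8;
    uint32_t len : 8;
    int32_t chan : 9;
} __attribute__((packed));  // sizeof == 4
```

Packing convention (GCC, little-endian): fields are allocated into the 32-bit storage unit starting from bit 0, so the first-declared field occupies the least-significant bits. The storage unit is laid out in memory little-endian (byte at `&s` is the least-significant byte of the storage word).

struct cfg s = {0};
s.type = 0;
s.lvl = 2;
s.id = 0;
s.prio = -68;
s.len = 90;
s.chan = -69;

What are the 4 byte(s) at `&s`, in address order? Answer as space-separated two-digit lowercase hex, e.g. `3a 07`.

type:3 = 0 → 0x0 << 0 → word 0x00000000
lvl:2 = 2 → 0x2 << 3 → word 0x00000010
id:2 = 0 → 0x0 << 5 → word 0x00000010
prio:8 = -68 → 0xbc << 7 → word 0x00005e10
len:8 = 90 → 0x5a << 15 → word 0x002d5e10
chan:9 = -69 → 0x1bb << 23 → word 0xddad5e10
word = 0xddad5e10 → little-endian bytes:
  [0]=0x10  [1]=0x5e  [2]=0xad  [3]=0xdd

10 5e ad dd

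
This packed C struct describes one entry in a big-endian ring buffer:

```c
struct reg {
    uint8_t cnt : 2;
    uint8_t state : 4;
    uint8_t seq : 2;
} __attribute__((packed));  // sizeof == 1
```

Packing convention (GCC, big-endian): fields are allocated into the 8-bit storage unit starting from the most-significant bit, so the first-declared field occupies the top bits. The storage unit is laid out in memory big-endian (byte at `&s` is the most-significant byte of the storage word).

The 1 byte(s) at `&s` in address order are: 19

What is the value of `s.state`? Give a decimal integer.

[0]=0x19 (big-endian) → word 0x19
cnt:2 @ bit 6 → (0x19>>6)&0x3 = 0x0
state:4 @ bit 2 → (0x19>>2)&0xf = 0x6  ←
seq:2 @ bit 0 → (0x19>>0)&0x3 = 0x1

6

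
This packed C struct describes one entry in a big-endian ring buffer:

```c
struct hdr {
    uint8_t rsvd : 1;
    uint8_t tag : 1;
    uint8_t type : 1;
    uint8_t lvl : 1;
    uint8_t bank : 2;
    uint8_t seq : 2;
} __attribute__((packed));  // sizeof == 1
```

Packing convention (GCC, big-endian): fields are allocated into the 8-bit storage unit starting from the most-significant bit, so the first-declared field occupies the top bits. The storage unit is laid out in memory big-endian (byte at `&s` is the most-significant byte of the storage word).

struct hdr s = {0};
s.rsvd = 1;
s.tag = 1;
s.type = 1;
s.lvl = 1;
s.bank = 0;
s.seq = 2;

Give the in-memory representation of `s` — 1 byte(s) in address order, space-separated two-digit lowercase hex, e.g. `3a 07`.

f2

[7+:1] rsvd=1 & 0x1 = 0x1; word=0x80
[6+:1] tag=1 & 0x1 = 0x1; word=0xc0
[5+:1] type=1 & 0x1 = 0x1; word=0xe0
[4+:1] lvl=1 & 0x1 = 0x1; word=0xf0
[2+:2] bank=0 & 0x3 = 0x0; word=0xf0
[0+:2] seq=2 & 0x3 = 0x2; word=0xf2
word = 0xf2 → big-endian bytes:
  [0]=0xf2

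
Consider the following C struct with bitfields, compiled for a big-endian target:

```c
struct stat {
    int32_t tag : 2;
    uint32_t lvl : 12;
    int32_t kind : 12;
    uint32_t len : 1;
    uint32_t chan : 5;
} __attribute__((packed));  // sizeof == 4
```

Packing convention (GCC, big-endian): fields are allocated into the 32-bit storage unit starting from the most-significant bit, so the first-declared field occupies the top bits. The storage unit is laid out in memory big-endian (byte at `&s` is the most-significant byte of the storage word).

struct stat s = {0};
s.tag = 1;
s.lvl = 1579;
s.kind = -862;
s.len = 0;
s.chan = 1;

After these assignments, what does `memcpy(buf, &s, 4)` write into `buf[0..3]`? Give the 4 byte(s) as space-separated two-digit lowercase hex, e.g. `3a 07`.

tag (2b) val=1 bits=0x1 at bit 30: 0x40000000
lvl (12b) val=1579 bits=0x62b at bit 18: 0x58ac0000
kind (12b) val=-862 bits=0xca2 at bit 6: 0x58af2880
len (1b) val=0 bits=0x0 at bit 5: 0x58af2880
chan (5b) val=1 bits=0x1 at bit 0: 0x58af2881
word = 0x58af2881 → big-endian bytes:
  [0]=0x58  [1]=0xaf  [2]=0x28  [3]=0x81

58 af 28 81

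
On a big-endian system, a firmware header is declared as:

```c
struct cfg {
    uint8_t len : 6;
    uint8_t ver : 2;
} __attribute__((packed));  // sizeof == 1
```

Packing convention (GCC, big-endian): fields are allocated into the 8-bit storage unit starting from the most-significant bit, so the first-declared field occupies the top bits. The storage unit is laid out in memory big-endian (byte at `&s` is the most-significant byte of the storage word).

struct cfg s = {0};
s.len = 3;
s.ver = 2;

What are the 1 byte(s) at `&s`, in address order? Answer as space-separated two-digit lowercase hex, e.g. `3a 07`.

len:6 = 3 → 0x3 << 2 → word 0x0c
ver:2 = 2 → 0x2 << 0 → word 0x0e
word = 0x0e → big-endian bytes:
  [0]=0x0e

0e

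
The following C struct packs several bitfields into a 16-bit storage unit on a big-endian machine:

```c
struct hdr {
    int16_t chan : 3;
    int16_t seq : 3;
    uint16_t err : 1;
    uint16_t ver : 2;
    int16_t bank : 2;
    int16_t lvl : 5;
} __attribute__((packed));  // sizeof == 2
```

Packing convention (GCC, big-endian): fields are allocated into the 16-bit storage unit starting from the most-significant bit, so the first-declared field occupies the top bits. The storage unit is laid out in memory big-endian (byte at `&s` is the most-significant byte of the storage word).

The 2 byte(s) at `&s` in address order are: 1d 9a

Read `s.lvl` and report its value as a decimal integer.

[0]=0x1d [1]=0x9a (big-endian) → word 0x1d9a
chan [13+:3] = (word>>13) & 0x7 = 0
seq [10+:3] = (word>>10) & 0x7 = 7
err [9+:1] = (word>>9) & 0x1 = 0
ver [7+:2] = (word>>7) & 0x3 = 3
bank [5+:2] = (word>>5) & 0x3 = 0
lvl [0+:5] = (word>>0) & 0x1f = 26  ←
lvl signed 5b, MSB=1: 26 - 32 = -6

-6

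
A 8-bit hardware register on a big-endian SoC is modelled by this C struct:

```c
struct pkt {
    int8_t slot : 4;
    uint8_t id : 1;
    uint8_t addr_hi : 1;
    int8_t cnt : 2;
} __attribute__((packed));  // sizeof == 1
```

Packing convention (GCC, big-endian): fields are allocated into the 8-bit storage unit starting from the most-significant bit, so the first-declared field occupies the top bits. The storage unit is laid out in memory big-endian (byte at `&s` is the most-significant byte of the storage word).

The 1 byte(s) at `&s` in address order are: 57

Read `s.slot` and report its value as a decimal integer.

[0]=0x57 (big-endian) → word 0x57
slot [4+:4] = (word>>4) & 0xf = 5  ←
id [3+:1] = (word>>3) & 0x1 = 0
addr_hi [2+:1] = (word>>2) & 0x1 = 1
cnt [0+:2] = (word>>0) & 0x3 = 3
slot signed 4b, MSB=0: value = 5

5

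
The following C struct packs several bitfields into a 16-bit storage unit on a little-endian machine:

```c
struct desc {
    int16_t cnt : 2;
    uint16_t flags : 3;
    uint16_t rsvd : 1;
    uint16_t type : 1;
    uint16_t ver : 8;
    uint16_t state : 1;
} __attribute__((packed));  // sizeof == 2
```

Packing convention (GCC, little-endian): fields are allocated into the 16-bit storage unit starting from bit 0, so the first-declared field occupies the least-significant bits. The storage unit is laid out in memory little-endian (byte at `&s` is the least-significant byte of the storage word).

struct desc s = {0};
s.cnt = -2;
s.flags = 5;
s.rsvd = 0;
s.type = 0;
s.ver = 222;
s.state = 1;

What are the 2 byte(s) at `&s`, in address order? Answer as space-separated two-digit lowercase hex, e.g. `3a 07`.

16 ef

cnt:2 = -2 → 0x2 << 0 → word 0x0002
flags:3 = 5 → 0x5 << 2 → word 0x0016
rsvd:1 = 0 → 0x0 << 5 → word 0x0016
type:1 = 0 → 0x0 << 6 → word 0x0016
ver:8 = 222 → 0xde << 7 → word 0x6f16
state:1 = 1 → 0x1 << 15 → word 0xef16
word = 0xef16 → little-endian bytes:
  [0]=0x16  [1]=0xef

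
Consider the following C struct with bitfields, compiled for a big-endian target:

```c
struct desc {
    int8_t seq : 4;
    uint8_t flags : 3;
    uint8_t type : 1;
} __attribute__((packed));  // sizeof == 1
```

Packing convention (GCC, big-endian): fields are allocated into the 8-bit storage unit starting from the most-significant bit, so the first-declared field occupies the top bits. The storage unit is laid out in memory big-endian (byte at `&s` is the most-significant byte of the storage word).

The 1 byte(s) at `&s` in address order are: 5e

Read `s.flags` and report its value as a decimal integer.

7

[0]=0x5e (big-endian) → word 0x5e
seq [4+:4] = (word>>4) & 0xf = 5
flags [1+:3] = (word>>1) & 0x7 = 7  ←
type [0+:1] = (word>>0) & 0x1 = 0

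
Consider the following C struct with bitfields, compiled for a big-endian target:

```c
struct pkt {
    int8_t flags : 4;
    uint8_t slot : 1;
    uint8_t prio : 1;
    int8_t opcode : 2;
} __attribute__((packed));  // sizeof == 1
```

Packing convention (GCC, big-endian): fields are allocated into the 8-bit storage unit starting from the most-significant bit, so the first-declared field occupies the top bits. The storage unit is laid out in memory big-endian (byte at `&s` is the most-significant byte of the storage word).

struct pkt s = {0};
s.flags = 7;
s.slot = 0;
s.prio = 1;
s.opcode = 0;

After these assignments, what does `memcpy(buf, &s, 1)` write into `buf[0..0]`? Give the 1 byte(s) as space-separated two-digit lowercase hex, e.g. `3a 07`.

74

[4+:4] flags=7 & 0xf = 0x7; word=0x70
[3+:1] slot=0 & 0x1 = 0x0; word=0x70
[2+:1] prio=1 & 0x1 = 0x1; word=0x74
[0+:2] opcode=0 & 0x3 = 0x0; word=0x74
word = 0x74 → big-endian bytes:
  [0]=0x74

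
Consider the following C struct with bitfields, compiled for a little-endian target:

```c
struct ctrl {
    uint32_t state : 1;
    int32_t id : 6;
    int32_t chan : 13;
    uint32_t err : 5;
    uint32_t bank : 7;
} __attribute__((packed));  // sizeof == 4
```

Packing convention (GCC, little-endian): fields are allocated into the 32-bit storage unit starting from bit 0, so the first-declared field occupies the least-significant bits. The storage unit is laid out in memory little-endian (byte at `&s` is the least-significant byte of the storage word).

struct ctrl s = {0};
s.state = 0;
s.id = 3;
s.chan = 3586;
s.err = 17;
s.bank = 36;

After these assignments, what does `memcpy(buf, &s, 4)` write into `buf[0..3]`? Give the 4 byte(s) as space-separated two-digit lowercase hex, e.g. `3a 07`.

06 01 17 49

state:1 = 0 → 0x0 << 0 → word 0x00000000
id:6 = 3 → 0x3 << 1 → word 0x00000006
chan:13 = 3586 → 0xe02 << 7 → word 0x00070106
err:5 = 17 → 0x11 << 20 → word 0x01170106
bank:7 = 36 → 0x24 << 25 → word 0x49170106
word = 0x49170106 → little-endian bytes:
  [0]=0x06  [1]=0x01  [2]=0x17  [3]=0x49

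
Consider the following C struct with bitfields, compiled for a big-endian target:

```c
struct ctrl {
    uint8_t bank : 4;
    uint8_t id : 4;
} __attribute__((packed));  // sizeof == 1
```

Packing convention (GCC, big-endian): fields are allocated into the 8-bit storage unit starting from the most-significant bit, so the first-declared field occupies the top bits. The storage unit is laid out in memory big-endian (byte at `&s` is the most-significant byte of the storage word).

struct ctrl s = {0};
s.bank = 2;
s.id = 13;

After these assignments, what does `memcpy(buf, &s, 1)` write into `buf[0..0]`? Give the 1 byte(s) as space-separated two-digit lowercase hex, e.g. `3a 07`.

2d

bank (4b) val=2 bits=0x2 at bit 4: 0x20
id (4b) val=13 bits=0xd at bit 0: 0x2d
word = 0x2d → big-endian bytes:
  [0]=0x2d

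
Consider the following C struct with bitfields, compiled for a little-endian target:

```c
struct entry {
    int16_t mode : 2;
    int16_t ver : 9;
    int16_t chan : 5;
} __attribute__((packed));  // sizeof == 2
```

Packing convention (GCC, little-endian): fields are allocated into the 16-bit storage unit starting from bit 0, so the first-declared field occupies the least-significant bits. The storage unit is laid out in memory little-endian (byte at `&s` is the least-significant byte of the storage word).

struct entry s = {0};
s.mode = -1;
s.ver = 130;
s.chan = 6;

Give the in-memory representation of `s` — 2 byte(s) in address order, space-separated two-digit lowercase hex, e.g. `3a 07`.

mode (2b) val=-1 bits=0x3 at bit 0: 0x0003
ver (9b) val=130 bits=0x82 at bit 2: 0x020b
chan (5b) val=6 bits=0x6 at bit 11: 0x320b
word = 0x320b → little-endian bytes:
  [0]=0x0b  [1]=0x32

0b 32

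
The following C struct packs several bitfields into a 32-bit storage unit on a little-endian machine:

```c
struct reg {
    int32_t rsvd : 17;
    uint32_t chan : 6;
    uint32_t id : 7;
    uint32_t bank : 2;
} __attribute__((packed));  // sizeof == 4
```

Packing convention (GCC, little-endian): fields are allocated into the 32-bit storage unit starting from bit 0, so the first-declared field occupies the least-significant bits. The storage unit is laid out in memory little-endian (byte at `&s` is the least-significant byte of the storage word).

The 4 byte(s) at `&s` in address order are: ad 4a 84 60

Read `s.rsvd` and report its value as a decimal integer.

[0]=0xad [1]=0x4a [2]=0x84 [3]=0x60 (little-endian) → word 0x60844aad
rsvd:17 @ bit 0 → (0x60844aad>>0)&0x1ffff = 0x4aad  ←
chan:6 @ bit 17 → (0x60844aad>>17)&0x3f = 0x2
id:7 @ bit 23 → (0x60844aad>>23)&0x7f = 0x41
bank:2 @ bit 30 → (0x60844aad>>30)&0x3 = 0x1
rsvd signed 17b, MSB=0: value = 19117

19117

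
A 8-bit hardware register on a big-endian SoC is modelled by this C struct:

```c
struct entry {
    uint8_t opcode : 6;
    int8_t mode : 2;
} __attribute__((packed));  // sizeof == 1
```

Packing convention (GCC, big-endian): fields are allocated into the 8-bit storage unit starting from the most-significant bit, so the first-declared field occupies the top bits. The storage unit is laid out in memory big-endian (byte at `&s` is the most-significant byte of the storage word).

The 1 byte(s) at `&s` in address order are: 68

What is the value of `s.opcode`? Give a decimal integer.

[0]=0x68 (big-endian) → word 0x68
opcode:6 @ bit 2 → (0x68>>2)&0x3f = 0x1a  ←
mode:2 @ bit 0 → (0x68>>0)&0x3 = 0x0

26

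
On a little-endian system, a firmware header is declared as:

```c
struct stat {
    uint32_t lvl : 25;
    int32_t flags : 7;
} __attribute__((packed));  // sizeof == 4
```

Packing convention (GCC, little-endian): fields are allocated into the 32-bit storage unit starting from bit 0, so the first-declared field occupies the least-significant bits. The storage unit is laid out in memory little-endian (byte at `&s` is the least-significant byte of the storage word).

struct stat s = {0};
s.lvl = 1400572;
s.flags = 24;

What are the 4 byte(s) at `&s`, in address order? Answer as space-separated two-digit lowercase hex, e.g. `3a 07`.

lvl (25b) val=1400572 bits=0x155efc at bit 0: 0x00155efc
flags (7b) val=24 bits=0x18 at bit 25: 0x30155efc
word = 0x30155efc → little-endian bytes:
  [0]=0xfc  [1]=0x5e  [2]=0x15  [3]=0x30

fc 5e 15 30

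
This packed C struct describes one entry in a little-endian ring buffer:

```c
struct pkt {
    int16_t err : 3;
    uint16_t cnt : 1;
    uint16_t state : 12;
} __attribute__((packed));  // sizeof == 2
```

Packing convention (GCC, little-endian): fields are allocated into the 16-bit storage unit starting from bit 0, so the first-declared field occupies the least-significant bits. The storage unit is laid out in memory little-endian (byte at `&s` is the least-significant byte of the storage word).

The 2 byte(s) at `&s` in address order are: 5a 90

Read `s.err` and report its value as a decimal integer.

2

[0]=0x5a [1]=0x90 (little-endian) → word 0x905a
err:3 @ bit 0 → (0x905a>>0)&0x7 = 0x2  ←
cnt:1 @ bit 3 → (0x905a>>3)&0x1 = 0x1
state:12 @ bit 4 → (0x905a>>4)&0xfff = 0x905
err signed 3b, MSB=0: value = 2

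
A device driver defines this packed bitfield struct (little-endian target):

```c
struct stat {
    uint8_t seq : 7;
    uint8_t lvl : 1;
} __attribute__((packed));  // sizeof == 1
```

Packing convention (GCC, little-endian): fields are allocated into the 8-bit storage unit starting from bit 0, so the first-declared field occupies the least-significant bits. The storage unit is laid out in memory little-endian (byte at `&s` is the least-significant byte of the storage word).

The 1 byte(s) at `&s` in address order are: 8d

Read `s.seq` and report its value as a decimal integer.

[0]=0x8d (little-endian) → word 0x8d
seq [0+:7] = (word>>0) & 0x7f = 13  ←
lvl [7+:1] = (word>>7) & 0x1 = 1

13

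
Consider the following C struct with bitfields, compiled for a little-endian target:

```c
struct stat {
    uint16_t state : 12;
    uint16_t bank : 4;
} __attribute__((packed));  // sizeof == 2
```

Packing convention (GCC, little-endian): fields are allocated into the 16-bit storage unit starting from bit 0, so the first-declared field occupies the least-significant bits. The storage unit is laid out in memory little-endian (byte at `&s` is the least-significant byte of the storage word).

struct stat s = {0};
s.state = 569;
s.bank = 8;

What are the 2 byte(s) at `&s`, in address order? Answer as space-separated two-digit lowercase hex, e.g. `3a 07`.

39 82

state (12b) val=569 bits=0x239 at bit 0: 0x0239
bank (4b) val=8 bits=0x8 at bit 12: 0x8239
word = 0x8239 → little-endian bytes:
  [0]=0x39  [1]=0x82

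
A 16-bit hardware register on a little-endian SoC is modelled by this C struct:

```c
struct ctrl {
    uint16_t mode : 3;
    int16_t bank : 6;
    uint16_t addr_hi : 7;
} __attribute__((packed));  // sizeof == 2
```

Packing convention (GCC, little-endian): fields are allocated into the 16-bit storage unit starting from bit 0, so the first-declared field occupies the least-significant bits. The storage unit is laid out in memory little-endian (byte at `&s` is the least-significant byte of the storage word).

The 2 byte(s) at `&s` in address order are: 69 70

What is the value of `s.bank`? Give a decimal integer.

[0]=0x69 [1]=0x70 (little-endian) → word 0x7069
mode:3 @ bit 0 → (0x7069>>0)&0x7 = 0x1
bank:6 @ bit 3 → (0x7069>>3)&0x3f = 0xd  ←
addr_hi:7 @ bit 9 → (0x7069>>9)&0x7f = 0x38
bank signed 6b, MSB=0: value = 13

13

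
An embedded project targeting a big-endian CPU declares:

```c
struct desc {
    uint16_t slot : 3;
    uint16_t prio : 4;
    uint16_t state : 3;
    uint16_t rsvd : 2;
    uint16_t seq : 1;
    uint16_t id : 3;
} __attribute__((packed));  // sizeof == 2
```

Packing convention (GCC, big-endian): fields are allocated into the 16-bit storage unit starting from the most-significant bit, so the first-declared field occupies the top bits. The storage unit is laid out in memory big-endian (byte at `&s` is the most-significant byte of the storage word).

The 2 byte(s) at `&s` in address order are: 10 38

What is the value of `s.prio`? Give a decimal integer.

8

[0]=0x10 [1]=0x38 (big-endian) → word 0x1038
slot [13+:3] = (word>>13) & 0x7 = 0
prio [9+:4] = (word>>9) & 0xf = 8  ←
state [6+:3] = (word>>6) & 0x7 = 0
rsvd [4+:2] = (word>>4) & 0x3 = 3
seq [3+:1] = (word>>3) & 0x1 = 1
id [0+:3] = (word>>0) & 0x7 = 0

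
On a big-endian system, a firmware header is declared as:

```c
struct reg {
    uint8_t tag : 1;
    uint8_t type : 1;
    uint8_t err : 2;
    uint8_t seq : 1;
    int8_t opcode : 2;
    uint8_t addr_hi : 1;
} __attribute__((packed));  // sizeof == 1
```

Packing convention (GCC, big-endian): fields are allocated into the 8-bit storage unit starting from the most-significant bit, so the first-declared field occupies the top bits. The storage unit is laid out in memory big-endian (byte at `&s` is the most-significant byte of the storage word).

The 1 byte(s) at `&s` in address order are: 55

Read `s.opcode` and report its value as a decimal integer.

[0]=0x55 (big-endian) → word 0x55
tag:1 @ bit 7 → (0x55>>7)&0x1 = 0x0
type:1 @ bit 6 → (0x55>>6)&0x1 = 0x1
err:2 @ bit 4 → (0x55>>4)&0x3 = 0x1
seq:1 @ bit 3 → (0x55>>3)&0x1 = 0x0
opcode:2 @ bit 1 → (0x55>>1)&0x3 = 0x2  ←
addr_hi:1 @ bit 0 → (0x55>>0)&0x1 = 0x1
opcode signed 2b, MSB=1: 2 - 4 = -2

-2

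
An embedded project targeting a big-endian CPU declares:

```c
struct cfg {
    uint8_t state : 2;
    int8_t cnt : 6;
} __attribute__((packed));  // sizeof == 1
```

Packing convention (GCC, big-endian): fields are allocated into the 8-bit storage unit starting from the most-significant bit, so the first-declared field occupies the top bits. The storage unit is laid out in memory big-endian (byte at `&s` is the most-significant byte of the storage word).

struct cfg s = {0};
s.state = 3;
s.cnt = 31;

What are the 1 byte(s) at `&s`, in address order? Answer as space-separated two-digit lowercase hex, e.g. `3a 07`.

state:2 = 3 → 0x3 << 6 → word 0xc0
cnt:6 = 31 → 0x1f << 0 → word 0xdf
word = 0xdf → big-endian bytes:
  [0]=0xdf

df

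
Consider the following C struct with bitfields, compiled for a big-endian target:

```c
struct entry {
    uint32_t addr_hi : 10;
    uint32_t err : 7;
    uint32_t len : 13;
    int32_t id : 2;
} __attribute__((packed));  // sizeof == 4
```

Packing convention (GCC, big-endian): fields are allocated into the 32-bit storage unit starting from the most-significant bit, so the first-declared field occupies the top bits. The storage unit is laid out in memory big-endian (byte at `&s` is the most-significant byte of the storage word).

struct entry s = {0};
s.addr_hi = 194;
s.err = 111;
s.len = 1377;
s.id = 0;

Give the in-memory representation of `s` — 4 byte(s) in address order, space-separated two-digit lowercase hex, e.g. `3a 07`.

30 b7 95 84

addr_hi:10 = 194 → 0xc2 << 22 → word 0x30800000
err:7 = 111 → 0x6f << 15 → word 0x30b78000
len:13 = 1377 → 0x561 << 2 → word 0x30b79584
id:2 = 0 → 0x0 << 0 → word 0x30b79584
word = 0x30b79584 → big-endian bytes:
  [0]=0x30  [1]=0xb7  [2]=0x95  [3]=0x84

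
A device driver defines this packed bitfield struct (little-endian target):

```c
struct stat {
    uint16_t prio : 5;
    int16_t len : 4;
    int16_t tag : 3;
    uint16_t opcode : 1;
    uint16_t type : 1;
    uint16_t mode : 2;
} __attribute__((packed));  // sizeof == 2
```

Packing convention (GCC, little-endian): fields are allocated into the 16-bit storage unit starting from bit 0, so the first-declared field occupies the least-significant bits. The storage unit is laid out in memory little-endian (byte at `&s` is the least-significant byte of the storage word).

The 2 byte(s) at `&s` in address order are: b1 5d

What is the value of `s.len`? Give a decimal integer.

[0]=0xb1 [1]=0x5d (little-endian) → word 0x5db1
prio:5 @ bit 0 → (0x5db1>>0)&0x1f = 0x11
len:4 @ bit 5 → (0x5db1>>5)&0xf = 0xd  ←
tag:3 @ bit 9 → (0x5db1>>9)&0x7 = 0x6
opcode:1 @ bit 12 → (0x5db1>>12)&0x1 = 0x1
type:1 @ bit 13 → (0x5db1>>13)&0x1 = 0x0
mode:2 @ bit 14 → (0x5db1>>14)&0x3 = 0x1
len signed 4b, MSB=1: 13 - 16 = -3

-3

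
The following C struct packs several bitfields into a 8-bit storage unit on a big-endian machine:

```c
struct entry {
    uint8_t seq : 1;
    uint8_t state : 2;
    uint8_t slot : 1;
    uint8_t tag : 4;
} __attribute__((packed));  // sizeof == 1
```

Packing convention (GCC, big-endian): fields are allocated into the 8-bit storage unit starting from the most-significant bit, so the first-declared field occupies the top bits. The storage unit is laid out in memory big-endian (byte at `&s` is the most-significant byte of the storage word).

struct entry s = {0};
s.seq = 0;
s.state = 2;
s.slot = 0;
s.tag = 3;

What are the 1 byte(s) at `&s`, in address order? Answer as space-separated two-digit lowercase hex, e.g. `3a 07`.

43

seq (1b) val=0 bits=0x0 at bit 7: 0x00
state (2b) val=2 bits=0x2 at bit 5: 0x40
slot (1b) val=0 bits=0x0 at bit 4: 0x40
tag (4b) val=3 bits=0x3 at bit 0: 0x43
word = 0x43 → big-endian bytes:
  [0]=0x43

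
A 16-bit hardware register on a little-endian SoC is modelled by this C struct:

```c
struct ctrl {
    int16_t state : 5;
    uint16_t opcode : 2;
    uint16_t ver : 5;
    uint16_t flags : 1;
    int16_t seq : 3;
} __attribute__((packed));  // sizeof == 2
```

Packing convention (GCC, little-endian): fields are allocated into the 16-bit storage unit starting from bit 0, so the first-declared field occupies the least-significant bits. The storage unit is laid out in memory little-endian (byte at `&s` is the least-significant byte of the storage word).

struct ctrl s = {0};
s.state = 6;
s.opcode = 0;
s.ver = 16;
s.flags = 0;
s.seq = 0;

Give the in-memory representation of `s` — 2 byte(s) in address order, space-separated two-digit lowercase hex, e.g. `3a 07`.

state (5b) val=6 bits=0x6 at bit 0: 0x0006
opcode (2b) val=0 bits=0x0 at bit 5: 0x0006
ver (5b) val=16 bits=0x10 at bit 7: 0x0806
flags (1b) val=0 bits=0x0 at bit 12: 0x0806
seq (3b) val=0 bits=0x0 at bit 13: 0x0806
word = 0x0806 → little-endian bytes:
  [0]=0x06  [1]=0x08

06 08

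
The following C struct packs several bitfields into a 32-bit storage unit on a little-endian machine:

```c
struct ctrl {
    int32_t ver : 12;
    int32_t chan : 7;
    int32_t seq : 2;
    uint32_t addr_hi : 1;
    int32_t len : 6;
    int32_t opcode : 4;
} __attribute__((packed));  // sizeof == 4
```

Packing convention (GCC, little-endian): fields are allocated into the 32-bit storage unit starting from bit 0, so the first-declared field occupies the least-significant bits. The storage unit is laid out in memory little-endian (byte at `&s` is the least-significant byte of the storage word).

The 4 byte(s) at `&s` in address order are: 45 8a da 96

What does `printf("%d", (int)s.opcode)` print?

-7

[0]=0x45 [1]=0x8a [2]=0xda [3]=0x96 (little-endian) → word 0x96da8a45
ver [0+:12] = (word>>0) & 0xfff = 2629
chan [12+:7] = (word>>12) & 0x7f = 40
seq [19+:2] = (word>>19) & 0x3 = 3
addr_hi [21+:1] = (word>>21) & 0x1 = 0
len [22+:6] = (word>>22) & 0x3f = 27
opcode [28+:4] = (word>>28) & 0xf = 9  ←
opcode signed 4b, MSB=1: 9 - 16 = -7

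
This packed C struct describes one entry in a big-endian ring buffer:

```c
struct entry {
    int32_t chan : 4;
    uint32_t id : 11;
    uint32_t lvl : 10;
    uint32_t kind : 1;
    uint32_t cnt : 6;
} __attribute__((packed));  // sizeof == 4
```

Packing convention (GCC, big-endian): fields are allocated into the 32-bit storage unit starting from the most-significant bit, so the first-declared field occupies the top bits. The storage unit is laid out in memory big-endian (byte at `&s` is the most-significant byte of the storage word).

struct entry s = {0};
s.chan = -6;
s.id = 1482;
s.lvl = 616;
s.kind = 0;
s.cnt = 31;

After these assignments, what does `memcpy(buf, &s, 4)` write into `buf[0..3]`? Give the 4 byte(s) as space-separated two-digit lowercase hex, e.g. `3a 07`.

ab 95 34 1f

chan (4b) val=-6 bits=0xa at bit 28: 0xa0000000
id (11b) val=1482 bits=0x5ca at bit 17: 0xab940000
lvl (10b) val=616 bits=0x268 at bit 7: 0xab953400
kind (1b) val=0 bits=0x0 at bit 6: 0xab953400
cnt (6b) val=31 bits=0x1f at bit 0: 0xab95341f
word = 0xab95341f → big-endian bytes:
  [0]=0xab  [1]=0x95  [2]=0x34  [3]=0x1f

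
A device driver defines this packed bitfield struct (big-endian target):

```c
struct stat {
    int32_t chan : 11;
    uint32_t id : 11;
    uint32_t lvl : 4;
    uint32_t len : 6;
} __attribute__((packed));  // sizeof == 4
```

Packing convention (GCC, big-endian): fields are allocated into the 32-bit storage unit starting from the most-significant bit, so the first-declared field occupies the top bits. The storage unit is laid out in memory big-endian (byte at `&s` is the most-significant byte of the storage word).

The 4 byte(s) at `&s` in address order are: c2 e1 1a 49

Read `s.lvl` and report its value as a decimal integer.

9

[0]=0xc2 [1]=0xe1 [2]=0x1a [3]=0x49 (big-endian) → word 0xc2e11a49
chan:11 @ bit 21 → (0xc2e11a49>>21)&0x7ff = 0x617
id:11 @ bit 10 → (0xc2e11a49>>10)&0x7ff = 0x46
lvl:4 @ bit 6 → (0xc2e11a49>>6)&0xf = 0x9  ←
len:6 @ bit 0 → (0xc2e11a49>>0)&0x3f = 0x9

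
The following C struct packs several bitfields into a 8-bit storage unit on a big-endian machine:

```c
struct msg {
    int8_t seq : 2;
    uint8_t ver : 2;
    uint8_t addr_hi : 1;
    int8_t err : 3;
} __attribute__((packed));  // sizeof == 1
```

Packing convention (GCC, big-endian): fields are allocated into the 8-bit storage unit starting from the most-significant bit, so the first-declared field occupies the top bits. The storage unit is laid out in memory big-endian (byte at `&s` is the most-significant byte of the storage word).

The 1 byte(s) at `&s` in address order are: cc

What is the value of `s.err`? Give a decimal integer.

-4

[0]=0xcc (big-endian) → word 0xcc
seq [6+:2] = (word>>6) & 0x3 = 3
ver [4+:2] = (word>>4) & 0x3 = 0
addr_hi [3+:1] = (word>>3) & 0x1 = 1
err [0+:3] = (word>>0) & 0x7 = 4  ←
err signed 3b, MSB=1: 4 - 8 = -4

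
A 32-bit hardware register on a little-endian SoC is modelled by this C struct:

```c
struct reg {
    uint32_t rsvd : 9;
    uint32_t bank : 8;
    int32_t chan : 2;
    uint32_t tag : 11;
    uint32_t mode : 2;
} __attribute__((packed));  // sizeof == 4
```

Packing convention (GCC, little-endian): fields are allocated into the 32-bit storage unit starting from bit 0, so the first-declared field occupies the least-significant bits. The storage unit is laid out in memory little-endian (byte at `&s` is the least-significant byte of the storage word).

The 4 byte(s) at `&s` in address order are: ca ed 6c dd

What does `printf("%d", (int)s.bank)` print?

[0]=0xca [1]=0xed [2]=0x6c [3]=0xdd (little-endian) → word 0xdd6cedca
rsvd [0+:9] = (word>>0) & 0x1ff = 458
bank [9+:8] = (word>>9) & 0xff = 118  ←
chan [17+:2] = (word>>17) & 0x3 = 2
tag [19+:11] = (word>>19) & 0x7ff = 941
mode [30+:2] = (word>>30) & 0x3 = 3

118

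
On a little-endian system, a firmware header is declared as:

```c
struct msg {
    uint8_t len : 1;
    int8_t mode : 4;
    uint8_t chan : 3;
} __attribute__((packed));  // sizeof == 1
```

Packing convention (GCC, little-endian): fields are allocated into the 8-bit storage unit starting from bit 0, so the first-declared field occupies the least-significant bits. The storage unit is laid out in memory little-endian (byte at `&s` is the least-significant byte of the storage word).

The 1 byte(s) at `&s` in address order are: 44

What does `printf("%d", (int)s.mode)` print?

[0]=0x44 (little-endian) → word 0x44
len [0+:1] = (word>>0) & 0x1 = 0
mode [1+:4] = (word>>1) & 0xf = 2  ←
chan [5+:3] = (word>>5) & 0x7 = 2
mode signed 4b, MSB=0: value = 2

2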